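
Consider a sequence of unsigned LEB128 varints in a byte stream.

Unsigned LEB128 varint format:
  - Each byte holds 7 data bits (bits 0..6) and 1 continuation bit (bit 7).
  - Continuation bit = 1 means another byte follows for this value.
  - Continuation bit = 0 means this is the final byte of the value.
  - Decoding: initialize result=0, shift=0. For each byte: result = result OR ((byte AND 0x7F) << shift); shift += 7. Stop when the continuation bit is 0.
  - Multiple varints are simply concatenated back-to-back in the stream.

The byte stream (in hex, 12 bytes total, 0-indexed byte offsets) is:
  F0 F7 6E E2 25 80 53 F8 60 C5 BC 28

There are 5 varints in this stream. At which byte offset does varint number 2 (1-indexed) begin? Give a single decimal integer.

  byte[0]=0xF0 cont=1 payload=0x70=112: acc |= 112<<0 -> acc=112 shift=7
  byte[1]=0xF7 cont=1 payload=0x77=119: acc |= 119<<7 -> acc=15344 shift=14
  byte[2]=0x6E cont=0 payload=0x6E=110: acc |= 110<<14 -> acc=1817584 shift=21 [end]
Varint 1: bytes[0:3] = F0 F7 6E -> value 1817584 (3 byte(s))
  byte[3]=0xE2 cont=1 payload=0x62=98: acc |= 98<<0 -> acc=98 shift=7
  byte[4]=0x25 cont=0 payload=0x25=37: acc |= 37<<7 -> acc=4834 shift=14 [end]
Varint 2: bytes[3:5] = E2 25 -> value 4834 (2 byte(s))
  byte[5]=0x80 cont=1 payload=0x00=0: acc |= 0<<0 -> acc=0 shift=7
  byte[6]=0x53 cont=0 payload=0x53=83: acc |= 83<<7 -> acc=10624 shift=14 [end]
Varint 3: bytes[5:7] = 80 53 -> value 10624 (2 byte(s))
  byte[7]=0xF8 cont=1 payload=0x78=120: acc |= 120<<0 -> acc=120 shift=7
  byte[8]=0x60 cont=0 payload=0x60=96: acc |= 96<<7 -> acc=12408 shift=14 [end]
Varint 4: bytes[7:9] = F8 60 -> value 12408 (2 byte(s))
  byte[9]=0xC5 cont=1 payload=0x45=69: acc |= 69<<0 -> acc=69 shift=7
  byte[10]=0xBC cont=1 payload=0x3C=60: acc |= 60<<7 -> acc=7749 shift=14
  byte[11]=0x28 cont=0 payload=0x28=40: acc |= 40<<14 -> acc=663109 shift=21 [end]
Varint 5: bytes[9:12] = C5 BC 28 -> value 663109 (3 byte(s))

Answer: 3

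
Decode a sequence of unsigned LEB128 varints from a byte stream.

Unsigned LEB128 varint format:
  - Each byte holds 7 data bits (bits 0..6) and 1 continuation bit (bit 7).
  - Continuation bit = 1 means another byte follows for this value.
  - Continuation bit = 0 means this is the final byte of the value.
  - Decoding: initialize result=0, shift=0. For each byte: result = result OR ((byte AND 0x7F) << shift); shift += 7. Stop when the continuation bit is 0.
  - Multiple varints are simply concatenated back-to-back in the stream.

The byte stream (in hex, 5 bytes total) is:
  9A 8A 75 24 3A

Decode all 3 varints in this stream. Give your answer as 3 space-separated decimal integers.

  byte[0]=0x9A cont=1 payload=0x1A=26: acc |= 26<<0 -> acc=26 shift=7
  byte[1]=0x8A cont=1 payload=0x0A=10: acc |= 10<<7 -> acc=1306 shift=14
  byte[2]=0x75 cont=0 payload=0x75=117: acc |= 117<<14 -> acc=1918234 shift=21 [end]
Varint 1: bytes[0:3] = 9A 8A 75 -> value 1918234 (3 byte(s))
  byte[3]=0x24 cont=0 payload=0x24=36: acc |= 36<<0 -> acc=36 shift=7 [end]
Varint 2: bytes[3:4] = 24 -> value 36 (1 byte(s))
  byte[4]=0x3A cont=0 payload=0x3A=58: acc |= 58<<0 -> acc=58 shift=7 [end]
Varint 3: bytes[4:5] = 3A -> value 58 (1 byte(s))

Answer: 1918234 36 58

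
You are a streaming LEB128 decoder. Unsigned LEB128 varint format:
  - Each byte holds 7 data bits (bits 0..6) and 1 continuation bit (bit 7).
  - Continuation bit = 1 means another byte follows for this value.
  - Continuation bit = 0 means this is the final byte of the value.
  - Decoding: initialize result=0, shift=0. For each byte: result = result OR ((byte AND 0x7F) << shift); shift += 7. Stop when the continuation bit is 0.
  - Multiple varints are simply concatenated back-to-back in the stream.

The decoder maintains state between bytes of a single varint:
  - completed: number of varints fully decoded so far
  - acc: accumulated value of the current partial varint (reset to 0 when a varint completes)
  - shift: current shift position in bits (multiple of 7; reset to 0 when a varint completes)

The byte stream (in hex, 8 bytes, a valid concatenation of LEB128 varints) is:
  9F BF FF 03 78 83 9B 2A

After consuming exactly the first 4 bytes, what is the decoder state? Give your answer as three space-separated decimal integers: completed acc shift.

Answer: 1 0 0

Derivation:
byte[0]=0x9F cont=1 payload=0x1F: acc |= 31<<0 -> completed=0 acc=31 shift=7
byte[1]=0xBF cont=1 payload=0x3F: acc |= 63<<7 -> completed=0 acc=8095 shift=14
byte[2]=0xFF cont=1 payload=0x7F: acc |= 127<<14 -> completed=0 acc=2088863 shift=21
byte[3]=0x03 cont=0 payload=0x03: varint #1 complete (value=8380319); reset -> completed=1 acc=0 shift=0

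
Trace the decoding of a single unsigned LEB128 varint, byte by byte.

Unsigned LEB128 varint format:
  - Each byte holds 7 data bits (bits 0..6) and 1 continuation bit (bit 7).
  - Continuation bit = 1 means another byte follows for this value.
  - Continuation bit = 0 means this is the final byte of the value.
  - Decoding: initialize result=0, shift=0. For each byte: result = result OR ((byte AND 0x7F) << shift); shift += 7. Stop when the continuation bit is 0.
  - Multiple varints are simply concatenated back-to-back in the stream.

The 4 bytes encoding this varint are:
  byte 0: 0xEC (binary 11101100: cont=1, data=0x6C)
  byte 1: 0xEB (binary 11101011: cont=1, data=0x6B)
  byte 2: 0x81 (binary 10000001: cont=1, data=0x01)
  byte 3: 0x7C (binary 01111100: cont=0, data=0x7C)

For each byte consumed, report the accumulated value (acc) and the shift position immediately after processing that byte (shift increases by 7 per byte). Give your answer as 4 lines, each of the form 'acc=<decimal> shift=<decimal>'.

Answer: acc=108 shift=7
acc=13804 shift=14
acc=30188 shift=21
acc=260077036 shift=28

Derivation:
byte 0=0xEC: payload=0x6C=108, contrib = 108<<0 = 108; acc -> 108, shift -> 7
byte 1=0xEB: payload=0x6B=107, contrib = 107<<7 = 13696; acc -> 13804, shift -> 14
byte 2=0x81: payload=0x01=1, contrib = 1<<14 = 16384; acc -> 30188, shift -> 21
byte 3=0x7C: payload=0x7C=124, contrib = 124<<21 = 260046848; acc -> 260077036, shift -> 28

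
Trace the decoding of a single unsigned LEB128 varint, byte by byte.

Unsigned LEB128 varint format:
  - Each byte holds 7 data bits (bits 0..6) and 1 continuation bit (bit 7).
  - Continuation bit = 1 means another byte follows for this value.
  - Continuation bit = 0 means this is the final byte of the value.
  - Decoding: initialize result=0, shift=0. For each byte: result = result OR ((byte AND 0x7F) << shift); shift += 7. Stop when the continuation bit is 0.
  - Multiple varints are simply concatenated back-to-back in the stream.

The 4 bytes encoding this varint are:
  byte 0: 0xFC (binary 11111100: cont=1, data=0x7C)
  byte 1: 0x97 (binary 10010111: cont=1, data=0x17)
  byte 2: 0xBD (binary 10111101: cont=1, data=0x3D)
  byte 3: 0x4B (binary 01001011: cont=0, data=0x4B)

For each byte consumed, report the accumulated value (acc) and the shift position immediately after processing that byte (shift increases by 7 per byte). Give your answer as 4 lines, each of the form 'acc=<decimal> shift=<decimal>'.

byte 0=0xFC: payload=0x7C=124, contrib = 124<<0 = 124; acc -> 124, shift -> 7
byte 1=0x97: payload=0x17=23, contrib = 23<<7 = 2944; acc -> 3068, shift -> 14
byte 2=0xBD: payload=0x3D=61, contrib = 61<<14 = 999424; acc -> 1002492, shift -> 21
byte 3=0x4B: payload=0x4B=75, contrib = 75<<21 = 157286400; acc -> 158288892, shift -> 28

Answer: acc=124 shift=7
acc=3068 shift=14
acc=1002492 shift=21
acc=158288892 shift=28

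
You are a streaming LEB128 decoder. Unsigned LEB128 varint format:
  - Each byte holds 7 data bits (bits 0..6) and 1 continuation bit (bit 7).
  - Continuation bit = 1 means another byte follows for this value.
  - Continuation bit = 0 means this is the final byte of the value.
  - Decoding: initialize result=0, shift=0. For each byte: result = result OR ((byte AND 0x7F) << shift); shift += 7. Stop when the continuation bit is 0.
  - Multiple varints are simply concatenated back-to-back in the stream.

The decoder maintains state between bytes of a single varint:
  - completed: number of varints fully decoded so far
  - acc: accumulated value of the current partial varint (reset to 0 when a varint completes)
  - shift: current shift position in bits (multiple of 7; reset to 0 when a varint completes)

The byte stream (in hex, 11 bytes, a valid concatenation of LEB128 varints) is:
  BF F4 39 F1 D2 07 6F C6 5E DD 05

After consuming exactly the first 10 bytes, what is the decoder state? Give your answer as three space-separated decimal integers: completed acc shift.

Answer: 4 93 7

Derivation:
byte[0]=0xBF cont=1 payload=0x3F: acc |= 63<<0 -> completed=0 acc=63 shift=7
byte[1]=0xF4 cont=1 payload=0x74: acc |= 116<<7 -> completed=0 acc=14911 shift=14
byte[2]=0x39 cont=0 payload=0x39: varint #1 complete (value=948799); reset -> completed=1 acc=0 shift=0
byte[3]=0xF1 cont=1 payload=0x71: acc |= 113<<0 -> completed=1 acc=113 shift=7
byte[4]=0xD2 cont=1 payload=0x52: acc |= 82<<7 -> completed=1 acc=10609 shift=14
byte[5]=0x07 cont=0 payload=0x07: varint #2 complete (value=125297); reset -> completed=2 acc=0 shift=0
byte[6]=0x6F cont=0 payload=0x6F: varint #3 complete (value=111); reset -> completed=3 acc=0 shift=0
byte[7]=0xC6 cont=1 payload=0x46: acc |= 70<<0 -> completed=3 acc=70 shift=7
byte[8]=0x5E cont=0 payload=0x5E: varint #4 complete (value=12102); reset -> completed=4 acc=0 shift=0
byte[9]=0xDD cont=1 payload=0x5D: acc |= 93<<0 -> completed=4 acc=93 shift=7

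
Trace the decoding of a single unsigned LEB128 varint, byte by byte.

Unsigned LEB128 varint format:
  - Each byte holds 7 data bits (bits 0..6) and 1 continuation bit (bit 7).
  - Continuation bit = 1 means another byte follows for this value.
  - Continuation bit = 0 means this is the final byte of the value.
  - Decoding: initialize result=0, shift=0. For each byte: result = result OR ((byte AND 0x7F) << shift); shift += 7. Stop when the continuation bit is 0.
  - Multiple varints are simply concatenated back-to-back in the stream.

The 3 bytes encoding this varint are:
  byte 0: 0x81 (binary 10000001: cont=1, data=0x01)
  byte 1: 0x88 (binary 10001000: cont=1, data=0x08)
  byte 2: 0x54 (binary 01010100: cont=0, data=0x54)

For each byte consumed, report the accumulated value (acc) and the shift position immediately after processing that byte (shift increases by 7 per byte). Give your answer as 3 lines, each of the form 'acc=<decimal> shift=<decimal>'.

byte 0=0x81: payload=0x01=1, contrib = 1<<0 = 1; acc -> 1, shift -> 7
byte 1=0x88: payload=0x08=8, contrib = 8<<7 = 1024; acc -> 1025, shift -> 14
byte 2=0x54: payload=0x54=84, contrib = 84<<14 = 1376256; acc -> 1377281, shift -> 21

Answer: acc=1 shift=7
acc=1025 shift=14
acc=1377281 shift=21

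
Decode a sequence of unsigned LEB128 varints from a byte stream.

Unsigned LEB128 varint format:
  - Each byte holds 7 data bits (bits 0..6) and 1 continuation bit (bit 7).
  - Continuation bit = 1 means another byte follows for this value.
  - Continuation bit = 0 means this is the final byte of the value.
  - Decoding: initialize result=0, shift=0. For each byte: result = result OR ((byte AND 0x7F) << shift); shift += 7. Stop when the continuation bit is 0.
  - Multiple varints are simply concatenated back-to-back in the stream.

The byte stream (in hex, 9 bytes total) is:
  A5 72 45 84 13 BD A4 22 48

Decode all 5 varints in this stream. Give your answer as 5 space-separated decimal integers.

Answer: 14629 69 2436 561725 72

Derivation:
  byte[0]=0xA5 cont=1 payload=0x25=37: acc |= 37<<0 -> acc=37 shift=7
  byte[1]=0x72 cont=0 payload=0x72=114: acc |= 114<<7 -> acc=14629 shift=14 [end]
Varint 1: bytes[0:2] = A5 72 -> value 14629 (2 byte(s))
  byte[2]=0x45 cont=0 payload=0x45=69: acc |= 69<<0 -> acc=69 shift=7 [end]
Varint 2: bytes[2:3] = 45 -> value 69 (1 byte(s))
  byte[3]=0x84 cont=1 payload=0x04=4: acc |= 4<<0 -> acc=4 shift=7
  byte[4]=0x13 cont=0 payload=0x13=19: acc |= 19<<7 -> acc=2436 shift=14 [end]
Varint 3: bytes[3:5] = 84 13 -> value 2436 (2 byte(s))
  byte[5]=0xBD cont=1 payload=0x3D=61: acc |= 61<<0 -> acc=61 shift=7
  byte[6]=0xA4 cont=1 payload=0x24=36: acc |= 36<<7 -> acc=4669 shift=14
  byte[7]=0x22 cont=0 payload=0x22=34: acc |= 34<<14 -> acc=561725 shift=21 [end]
Varint 4: bytes[5:8] = BD A4 22 -> value 561725 (3 byte(s))
  byte[8]=0x48 cont=0 payload=0x48=72: acc |= 72<<0 -> acc=72 shift=7 [end]
Varint 5: bytes[8:9] = 48 -> value 72 (1 byte(s))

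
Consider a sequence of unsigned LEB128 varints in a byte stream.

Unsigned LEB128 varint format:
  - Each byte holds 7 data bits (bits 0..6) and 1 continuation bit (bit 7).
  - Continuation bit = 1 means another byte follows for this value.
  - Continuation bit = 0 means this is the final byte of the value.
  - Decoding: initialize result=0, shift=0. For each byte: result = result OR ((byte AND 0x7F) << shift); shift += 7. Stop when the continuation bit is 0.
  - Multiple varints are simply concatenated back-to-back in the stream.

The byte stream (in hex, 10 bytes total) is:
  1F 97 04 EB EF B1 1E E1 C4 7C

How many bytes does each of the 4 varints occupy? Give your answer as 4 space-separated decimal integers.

  byte[0]=0x1F cont=0 payload=0x1F=31: acc |= 31<<0 -> acc=31 shift=7 [end]
Varint 1: bytes[0:1] = 1F -> value 31 (1 byte(s))
  byte[1]=0x97 cont=1 payload=0x17=23: acc |= 23<<0 -> acc=23 shift=7
  byte[2]=0x04 cont=0 payload=0x04=4: acc |= 4<<7 -> acc=535 shift=14 [end]
Varint 2: bytes[1:3] = 97 04 -> value 535 (2 byte(s))
  byte[3]=0xEB cont=1 payload=0x6B=107: acc |= 107<<0 -> acc=107 shift=7
  byte[4]=0xEF cont=1 payload=0x6F=111: acc |= 111<<7 -> acc=14315 shift=14
  byte[5]=0xB1 cont=1 payload=0x31=49: acc |= 49<<14 -> acc=817131 shift=21
  byte[6]=0x1E cont=0 payload=0x1E=30: acc |= 30<<21 -> acc=63731691 shift=28 [end]
Varint 3: bytes[3:7] = EB EF B1 1E -> value 63731691 (4 byte(s))
  byte[7]=0xE1 cont=1 payload=0x61=97: acc |= 97<<0 -> acc=97 shift=7
  byte[8]=0xC4 cont=1 payload=0x44=68: acc |= 68<<7 -> acc=8801 shift=14
  byte[9]=0x7C cont=0 payload=0x7C=124: acc |= 124<<14 -> acc=2040417 shift=21 [end]
Varint 4: bytes[7:10] = E1 C4 7C -> value 2040417 (3 byte(s))

Answer: 1 2 4 3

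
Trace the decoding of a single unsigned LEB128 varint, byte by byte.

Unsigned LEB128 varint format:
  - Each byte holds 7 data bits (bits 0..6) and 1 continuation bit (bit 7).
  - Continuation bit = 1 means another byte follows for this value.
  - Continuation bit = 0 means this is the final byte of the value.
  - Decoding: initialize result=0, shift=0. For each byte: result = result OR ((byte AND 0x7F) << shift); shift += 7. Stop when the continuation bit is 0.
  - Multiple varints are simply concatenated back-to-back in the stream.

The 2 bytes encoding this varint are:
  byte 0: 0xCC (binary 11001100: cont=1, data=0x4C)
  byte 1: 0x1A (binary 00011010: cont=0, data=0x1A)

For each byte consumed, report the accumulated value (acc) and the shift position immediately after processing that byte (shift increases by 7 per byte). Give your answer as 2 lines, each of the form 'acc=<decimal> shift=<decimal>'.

Answer: acc=76 shift=7
acc=3404 shift=14

Derivation:
byte 0=0xCC: payload=0x4C=76, contrib = 76<<0 = 76; acc -> 76, shift -> 7
byte 1=0x1A: payload=0x1A=26, contrib = 26<<7 = 3328; acc -> 3404, shift -> 14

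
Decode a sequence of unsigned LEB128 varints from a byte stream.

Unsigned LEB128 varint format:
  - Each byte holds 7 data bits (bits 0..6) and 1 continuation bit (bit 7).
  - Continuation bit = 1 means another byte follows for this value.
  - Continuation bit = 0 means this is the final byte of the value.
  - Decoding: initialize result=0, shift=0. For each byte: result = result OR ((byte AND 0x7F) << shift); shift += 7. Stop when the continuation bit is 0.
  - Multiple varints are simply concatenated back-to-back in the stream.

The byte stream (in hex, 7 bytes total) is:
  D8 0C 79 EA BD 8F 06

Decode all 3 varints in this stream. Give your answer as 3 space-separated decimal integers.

Answer: 1624 121 12836586

Derivation:
  byte[0]=0xD8 cont=1 payload=0x58=88: acc |= 88<<0 -> acc=88 shift=7
  byte[1]=0x0C cont=0 payload=0x0C=12: acc |= 12<<7 -> acc=1624 shift=14 [end]
Varint 1: bytes[0:2] = D8 0C -> value 1624 (2 byte(s))
  byte[2]=0x79 cont=0 payload=0x79=121: acc |= 121<<0 -> acc=121 shift=7 [end]
Varint 2: bytes[2:3] = 79 -> value 121 (1 byte(s))
  byte[3]=0xEA cont=1 payload=0x6A=106: acc |= 106<<0 -> acc=106 shift=7
  byte[4]=0xBD cont=1 payload=0x3D=61: acc |= 61<<7 -> acc=7914 shift=14
  byte[5]=0x8F cont=1 payload=0x0F=15: acc |= 15<<14 -> acc=253674 shift=21
  byte[6]=0x06 cont=0 payload=0x06=6: acc |= 6<<21 -> acc=12836586 shift=28 [end]
Varint 3: bytes[3:7] = EA BD 8F 06 -> value 12836586 (4 byte(s))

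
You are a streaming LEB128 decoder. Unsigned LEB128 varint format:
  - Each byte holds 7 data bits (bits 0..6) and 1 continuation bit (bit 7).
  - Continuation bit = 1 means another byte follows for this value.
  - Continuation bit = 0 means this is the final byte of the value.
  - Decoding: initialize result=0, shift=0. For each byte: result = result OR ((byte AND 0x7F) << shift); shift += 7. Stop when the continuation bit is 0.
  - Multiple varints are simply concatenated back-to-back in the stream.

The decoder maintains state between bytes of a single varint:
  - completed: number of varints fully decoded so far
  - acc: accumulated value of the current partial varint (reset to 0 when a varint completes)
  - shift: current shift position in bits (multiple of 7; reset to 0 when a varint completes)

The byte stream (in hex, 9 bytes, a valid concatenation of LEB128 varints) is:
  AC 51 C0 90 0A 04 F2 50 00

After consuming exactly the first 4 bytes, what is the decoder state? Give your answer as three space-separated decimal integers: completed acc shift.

byte[0]=0xAC cont=1 payload=0x2C: acc |= 44<<0 -> completed=0 acc=44 shift=7
byte[1]=0x51 cont=0 payload=0x51: varint #1 complete (value=10412); reset -> completed=1 acc=0 shift=0
byte[2]=0xC0 cont=1 payload=0x40: acc |= 64<<0 -> completed=1 acc=64 shift=7
byte[3]=0x90 cont=1 payload=0x10: acc |= 16<<7 -> completed=1 acc=2112 shift=14

Answer: 1 2112 14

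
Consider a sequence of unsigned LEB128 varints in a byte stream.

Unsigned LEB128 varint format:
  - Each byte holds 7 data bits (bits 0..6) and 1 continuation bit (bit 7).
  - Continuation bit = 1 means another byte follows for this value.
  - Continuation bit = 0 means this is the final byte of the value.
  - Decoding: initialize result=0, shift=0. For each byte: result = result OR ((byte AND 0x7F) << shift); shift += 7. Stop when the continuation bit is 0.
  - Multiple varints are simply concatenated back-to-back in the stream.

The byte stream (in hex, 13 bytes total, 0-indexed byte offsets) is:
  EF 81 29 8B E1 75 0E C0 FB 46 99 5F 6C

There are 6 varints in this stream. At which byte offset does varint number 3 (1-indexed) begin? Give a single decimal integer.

  byte[0]=0xEF cont=1 payload=0x6F=111: acc |= 111<<0 -> acc=111 shift=7
  byte[1]=0x81 cont=1 payload=0x01=1: acc |= 1<<7 -> acc=239 shift=14
  byte[2]=0x29 cont=0 payload=0x29=41: acc |= 41<<14 -> acc=671983 shift=21 [end]
Varint 1: bytes[0:3] = EF 81 29 -> value 671983 (3 byte(s))
  byte[3]=0x8B cont=1 payload=0x0B=11: acc |= 11<<0 -> acc=11 shift=7
  byte[4]=0xE1 cont=1 payload=0x61=97: acc |= 97<<7 -> acc=12427 shift=14
  byte[5]=0x75 cont=0 payload=0x75=117: acc |= 117<<14 -> acc=1929355 shift=21 [end]
Varint 2: bytes[3:6] = 8B E1 75 -> value 1929355 (3 byte(s))
  byte[6]=0x0E cont=0 payload=0x0E=14: acc |= 14<<0 -> acc=14 shift=7 [end]
Varint 3: bytes[6:7] = 0E -> value 14 (1 byte(s))
  byte[7]=0xC0 cont=1 payload=0x40=64: acc |= 64<<0 -> acc=64 shift=7
  byte[8]=0xFB cont=1 payload=0x7B=123: acc |= 123<<7 -> acc=15808 shift=14
  byte[9]=0x46 cont=0 payload=0x46=70: acc |= 70<<14 -> acc=1162688 shift=21 [end]
Varint 4: bytes[7:10] = C0 FB 46 -> value 1162688 (3 byte(s))
  byte[10]=0x99 cont=1 payload=0x19=25: acc |= 25<<0 -> acc=25 shift=7
  byte[11]=0x5F cont=0 payload=0x5F=95: acc |= 95<<7 -> acc=12185 shift=14 [end]
Varint 5: bytes[10:12] = 99 5F -> value 12185 (2 byte(s))
  byte[12]=0x6C cont=0 payload=0x6C=108: acc |= 108<<0 -> acc=108 shift=7 [end]
Varint 6: bytes[12:13] = 6C -> value 108 (1 byte(s))

Answer: 6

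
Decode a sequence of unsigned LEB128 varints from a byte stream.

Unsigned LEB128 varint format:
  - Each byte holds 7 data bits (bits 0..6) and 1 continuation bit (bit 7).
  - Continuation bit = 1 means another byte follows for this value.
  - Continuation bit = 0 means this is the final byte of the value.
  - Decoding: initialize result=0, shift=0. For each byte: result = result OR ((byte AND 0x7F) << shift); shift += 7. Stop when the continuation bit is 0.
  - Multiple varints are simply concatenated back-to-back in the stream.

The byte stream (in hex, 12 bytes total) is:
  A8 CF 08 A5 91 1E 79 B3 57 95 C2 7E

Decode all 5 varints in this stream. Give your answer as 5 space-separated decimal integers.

  byte[0]=0xA8 cont=1 payload=0x28=40: acc |= 40<<0 -> acc=40 shift=7
  byte[1]=0xCF cont=1 payload=0x4F=79: acc |= 79<<7 -> acc=10152 shift=14
  byte[2]=0x08 cont=0 payload=0x08=8: acc |= 8<<14 -> acc=141224 shift=21 [end]
Varint 1: bytes[0:3] = A8 CF 08 -> value 141224 (3 byte(s))
  byte[3]=0xA5 cont=1 payload=0x25=37: acc |= 37<<0 -> acc=37 shift=7
  byte[4]=0x91 cont=1 payload=0x11=17: acc |= 17<<7 -> acc=2213 shift=14
  byte[5]=0x1E cont=0 payload=0x1E=30: acc |= 30<<14 -> acc=493733 shift=21 [end]
Varint 2: bytes[3:6] = A5 91 1E -> value 493733 (3 byte(s))
  byte[6]=0x79 cont=0 payload=0x79=121: acc |= 121<<0 -> acc=121 shift=7 [end]
Varint 3: bytes[6:7] = 79 -> value 121 (1 byte(s))
  byte[7]=0xB3 cont=1 payload=0x33=51: acc |= 51<<0 -> acc=51 shift=7
  byte[8]=0x57 cont=0 payload=0x57=87: acc |= 87<<7 -> acc=11187 shift=14 [end]
Varint 4: bytes[7:9] = B3 57 -> value 11187 (2 byte(s))
  byte[9]=0x95 cont=1 payload=0x15=21: acc |= 21<<0 -> acc=21 shift=7
  byte[10]=0xC2 cont=1 payload=0x42=66: acc |= 66<<7 -> acc=8469 shift=14
  byte[11]=0x7E cont=0 payload=0x7E=126: acc |= 126<<14 -> acc=2072853 shift=21 [end]
Varint 5: bytes[9:12] = 95 C2 7E -> value 2072853 (3 byte(s))

Answer: 141224 493733 121 11187 2072853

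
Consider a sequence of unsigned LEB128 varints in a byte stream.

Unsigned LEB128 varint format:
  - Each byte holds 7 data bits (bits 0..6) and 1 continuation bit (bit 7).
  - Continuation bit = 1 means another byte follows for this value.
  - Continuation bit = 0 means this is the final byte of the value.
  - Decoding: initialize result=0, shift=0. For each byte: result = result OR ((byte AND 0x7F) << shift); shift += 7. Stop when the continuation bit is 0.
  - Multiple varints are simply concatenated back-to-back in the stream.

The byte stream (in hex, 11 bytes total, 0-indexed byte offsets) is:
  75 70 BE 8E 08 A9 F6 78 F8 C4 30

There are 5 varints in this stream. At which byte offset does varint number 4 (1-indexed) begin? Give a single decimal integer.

Answer: 5

Derivation:
  byte[0]=0x75 cont=0 payload=0x75=117: acc |= 117<<0 -> acc=117 shift=7 [end]
Varint 1: bytes[0:1] = 75 -> value 117 (1 byte(s))
  byte[1]=0x70 cont=0 payload=0x70=112: acc |= 112<<0 -> acc=112 shift=7 [end]
Varint 2: bytes[1:2] = 70 -> value 112 (1 byte(s))
  byte[2]=0xBE cont=1 payload=0x3E=62: acc |= 62<<0 -> acc=62 shift=7
  byte[3]=0x8E cont=1 payload=0x0E=14: acc |= 14<<7 -> acc=1854 shift=14
  byte[4]=0x08 cont=0 payload=0x08=8: acc |= 8<<14 -> acc=132926 shift=21 [end]
Varint 3: bytes[2:5] = BE 8E 08 -> value 132926 (3 byte(s))
  byte[5]=0xA9 cont=1 payload=0x29=41: acc |= 41<<0 -> acc=41 shift=7
  byte[6]=0xF6 cont=1 payload=0x76=118: acc |= 118<<7 -> acc=15145 shift=14
  byte[7]=0x78 cont=0 payload=0x78=120: acc |= 120<<14 -> acc=1981225 shift=21 [end]
Varint 4: bytes[5:8] = A9 F6 78 -> value 1981225 (3 byte(s))
  byte[8]=0xF8 cont=1 payload=0x78=120: acc |= 120<<0 -> acc=120 shift=7
  byte[9]=0xC4 cont=1 payload=0x44=68: acc |= 68<<7 -> acc=8824 shift=14
  byte[10]=0x30 cont=0 payload=0x30=48: acc |= 48<<14 -> acc=795256 shift=21 [end]
Varint 5: bytes[8:11] = F8 C4 30 -> value 795256 (3 byte(s))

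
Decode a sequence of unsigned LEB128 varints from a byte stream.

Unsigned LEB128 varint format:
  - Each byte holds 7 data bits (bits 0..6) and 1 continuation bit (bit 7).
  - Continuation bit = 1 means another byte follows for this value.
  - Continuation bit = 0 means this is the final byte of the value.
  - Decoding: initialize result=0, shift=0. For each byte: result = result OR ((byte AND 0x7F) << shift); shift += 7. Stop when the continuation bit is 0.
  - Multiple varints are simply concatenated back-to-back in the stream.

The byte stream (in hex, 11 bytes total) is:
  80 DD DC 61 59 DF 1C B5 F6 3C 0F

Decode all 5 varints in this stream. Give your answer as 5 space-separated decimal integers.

  byte[0]=0x80 cont=1 payload=0x00=0: acc |= 0<<0 -> acc=0 shift=7
  byte[1]=0xDD cont=1 payload=0x5D=93: acc |= 93<<7 -> acc=11904 shift=14
  byte[2]=0xDC cont=1 payload=0x5C=92: acc |= 92<<14 -> acc=1519232 shift=21
  byte[3]=0x61 cont=0 payload=0x61=97: acc |= 97<<21 -> acc=204942976 shift=28 [end]
Varint 1: bytes[0:4] = 80 DD DC 61 -> value 204942976 (4 byte(s))
  byte[4]=0x59 cont=0 payload=0x59=89: acc |= 89<<0 -> acc=89 shift=7 [end]
Varint 2: bytes[4:5] = 59 -> value 89 (1 byte(s))
  byte[5]=0xDF cont=1 payload=0x5F=95: acc |= 95<<0 -> acc=95 shift=7
  byte[6]=0x1C cont=0 payload=0x1C=28: acc |= 28<<7 -> acc=3679 shift=14 [end]
Varint 3: bytes[5:7] = DF 1C -> value 3679 (2 byte(s))
  byte[7]=0xB5 cont=1 payload=0x35=53: acc |= 53<<0 -> acc=53 shift=7
  byte[8]=0xF6 cont=1 payload=0x76=118: acc |= 118<<7 -> acc=15157 shift=14
  byte[9]=0x3C cont=0 payload=0x3C=60: acc |= 60<<14 -> acc=998197 shift=21 [end]
Varint 4: bytes[7:10] = B5 F6 3C -> value 998197 (3 byte(s))
  byte[10]=0x0F cont=0 payload=0x0F=15: acc |= 15<<0 -> acc=15 shift=7 [end]
Varint 5: bytes[10:11] = 0F -> value 15 (1 byte(s))

Answer: 204942976 89 3679 998197 15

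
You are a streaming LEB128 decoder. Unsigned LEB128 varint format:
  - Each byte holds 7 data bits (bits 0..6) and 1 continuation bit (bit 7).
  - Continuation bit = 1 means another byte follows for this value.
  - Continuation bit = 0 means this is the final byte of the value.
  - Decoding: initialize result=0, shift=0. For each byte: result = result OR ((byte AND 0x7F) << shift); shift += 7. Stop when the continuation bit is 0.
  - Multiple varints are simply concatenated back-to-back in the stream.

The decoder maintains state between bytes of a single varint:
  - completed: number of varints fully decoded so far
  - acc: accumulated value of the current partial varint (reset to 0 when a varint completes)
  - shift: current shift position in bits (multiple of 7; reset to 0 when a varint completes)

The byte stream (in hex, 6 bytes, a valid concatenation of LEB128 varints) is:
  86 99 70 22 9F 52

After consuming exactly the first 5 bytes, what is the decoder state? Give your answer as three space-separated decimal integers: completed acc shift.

Answer: 2 31 7

Derivation:
byte[0]=0x86 cont=1 payload=0x06: acc |= 6<<0 -> completed=0 acc=6 shift=7
byte[1]=0x99 cont=1 payload=0x19: acc |= 25<<7 -> completed=0 acc=3206 shift=14
byte[2]=0x70 cont=0 payload=0x70: varint #1 complete (value=1838214); reset -> completed=1 acc=0 shift=0
byte[3]=0x22 cont=0 payload=0x22: varint #2 complete (value=34); reset -> completed=2 acc=0 shift=0
byte[4]=0x9F cont=1 payload=0x1F: acc |= 31<<0 -> completed=2 acc=31 shift=7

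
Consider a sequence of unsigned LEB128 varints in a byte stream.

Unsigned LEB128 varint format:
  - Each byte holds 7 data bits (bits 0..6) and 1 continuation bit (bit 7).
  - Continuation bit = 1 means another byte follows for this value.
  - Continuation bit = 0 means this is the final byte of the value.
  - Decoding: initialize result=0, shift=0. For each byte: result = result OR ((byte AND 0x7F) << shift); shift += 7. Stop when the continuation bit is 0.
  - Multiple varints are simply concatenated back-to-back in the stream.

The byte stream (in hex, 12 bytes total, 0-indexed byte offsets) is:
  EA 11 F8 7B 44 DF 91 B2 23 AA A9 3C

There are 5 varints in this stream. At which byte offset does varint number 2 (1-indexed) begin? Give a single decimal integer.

Answer: 2

Derivation:
  byte[0]=0xEA cont=1 payload=0x6A=106: acc |= 106<<0 -> acc=106 shift=7
  byte[1]=0x11 cont=0 payload=0x11=17: acc |= 17<<7 -> acc=2282 shift=14 [end]
Varint 1: bytes[0:2] = EA 11 -> value 2282 (2 byte(s))
  byte[2]=0xF8 cont=1 payload=0x78=120: acc |= 120<<0 -> acc=120 shift=7
  byte[3]=0x7B cont=0 payload=0x7B=123: acc |= 123<<7 -> acc=15864 shift=14 [end]
Varint 2: bytes[2:4] = F8 7B -> value 15864 (2 byte(s))
  byte[4]=0x44 cont=0 payload=0x44=68: acc |= 68<<0 -> acc=68 shift=7 [end]
Varint 3: bytes[4:5] = 44 -> value 68 (1 byte(s))
  byte[5]=0xDF cont=1 payload=0x5F=95: acc |= 95<<0 -> acc=95 shift=7
  byte[6]=0x91 cont=1 payload=0x11=17: acc |= 17<<7 -> acc=2271 shift=14
  byte[7]=0xB2 cont=1 payload=0x32=50: acc |= 50<<14 -> acc=821471 shift=21
  byte[8]=0x23 cont=0 payload=0x23=35: acc |= 35<<21 -> acc=74221791 shift=28 [end]
Varint 4: bytes[5:9] = DF 91 B2 23 -> value 74221791 (4 byte(s))
  byte[9]=0xAA cont=1 payload=0x2A=42: acc |= 42<<0 -> acc=42 shift=7
  byte[10]=0xA9 cont=1 payload=0x29=41: acc |= 41<<7 -> acc=5290 shift=14
  byte[11]=0x3C cont=0 payload=0x3C=60: acc |= 60<<14 -> acc=988330 shift=21 [end]
Varint 5: bytes[9:12] = AA A9 3C -> value 988330 (3 byte(s))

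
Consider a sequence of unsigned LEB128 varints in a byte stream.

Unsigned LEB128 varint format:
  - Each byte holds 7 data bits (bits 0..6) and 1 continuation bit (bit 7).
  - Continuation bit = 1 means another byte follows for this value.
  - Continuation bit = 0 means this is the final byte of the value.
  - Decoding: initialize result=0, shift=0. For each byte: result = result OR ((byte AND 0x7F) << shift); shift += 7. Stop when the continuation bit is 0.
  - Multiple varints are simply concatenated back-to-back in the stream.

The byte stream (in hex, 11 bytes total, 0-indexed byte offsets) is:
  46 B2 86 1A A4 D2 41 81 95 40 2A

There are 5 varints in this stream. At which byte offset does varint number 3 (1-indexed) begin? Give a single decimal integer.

  byte[0]=0x46 cont=0 payload=0x46=70: acc |= 70<<0 -> acc=70 shift=7 [end]
Varint 1: bytes[0:1] = 46 -> value 70 (1 byte(s))
  byte[1]=0xB2 cont=1 payload=0x32=50: acc |= 50<<0 -> acc=50 shift=7
  byte[2]=0x86 cont=1 payload=0x06=6: acc |= 6<<7 -> acc=818 shift=14
  byte[3]=0x1A cont=0 payload=0x1A=26: acc |= 26<<14 -> acc=426802 shift=21 [end]
Varint 2: bytes[1:4] = B2 86 1A -> value 426802 (3 byte(s))
  byte[4]=0xA4 cont=1 payload=0x24=36: acc |= 36<<0 -> acc=36 shift=7
  byte[5]=0xD2 cont=1 payload=0x52=82: acc |= 82<<7 -> acc=10532 shift=14
  byte[6]=0x41 cont=0 payload=0x41=65: acc |= 65<<14 -> acc=1075492 shift=21 [end]
Varint 3: bytes[4:7] = A4 D2 41 -> value 1075492 (3 byte(s))
  byte[7]=0x81 cont=1 payload=0x01=1: acc |= 1<<0 -> acc=1 shift=7
  byte[8]=0x95 cont=1 payload=0x15=21: acc |= 21<<7 -> acc=2689 shift=14
  byte[9]=0x40 cont=0 payload=0x40=64: acc |= 64<<14 -> acc=1051265 shift=21 [end]
Varint 4: bytes[7:10] = 81 95 40 -> value 1051265 (3 byte(s))
  byte[10]=0x2A cont=0 payload=0x2A=42: acc |= 42<<0 -> acc=42 shift=7 [end]
Varint 5: bytes[10:11] = 2A -> value 42 (1 byte(s))

Answer: 4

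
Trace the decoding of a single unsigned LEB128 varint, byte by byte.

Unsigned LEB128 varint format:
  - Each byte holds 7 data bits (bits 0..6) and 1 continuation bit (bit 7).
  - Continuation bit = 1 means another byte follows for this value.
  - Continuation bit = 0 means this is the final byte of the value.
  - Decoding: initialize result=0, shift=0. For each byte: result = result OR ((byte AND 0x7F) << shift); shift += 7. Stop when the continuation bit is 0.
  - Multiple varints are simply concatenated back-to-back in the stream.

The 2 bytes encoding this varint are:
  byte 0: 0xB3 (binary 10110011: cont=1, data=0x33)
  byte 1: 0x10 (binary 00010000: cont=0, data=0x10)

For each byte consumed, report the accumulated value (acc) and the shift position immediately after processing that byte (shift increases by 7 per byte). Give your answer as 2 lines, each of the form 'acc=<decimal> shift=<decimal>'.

byte 0=0xB3: payload=0x33=51, contrib = 51<<0 = 51; acc -> 51, shift -> 7
byte 1=0x10: payload=0x10=16, contrib = 16<<7 = 2048; acc -> 2099, shift -> 14

Answer: acc=51 shift=7
acc=2099 shift=14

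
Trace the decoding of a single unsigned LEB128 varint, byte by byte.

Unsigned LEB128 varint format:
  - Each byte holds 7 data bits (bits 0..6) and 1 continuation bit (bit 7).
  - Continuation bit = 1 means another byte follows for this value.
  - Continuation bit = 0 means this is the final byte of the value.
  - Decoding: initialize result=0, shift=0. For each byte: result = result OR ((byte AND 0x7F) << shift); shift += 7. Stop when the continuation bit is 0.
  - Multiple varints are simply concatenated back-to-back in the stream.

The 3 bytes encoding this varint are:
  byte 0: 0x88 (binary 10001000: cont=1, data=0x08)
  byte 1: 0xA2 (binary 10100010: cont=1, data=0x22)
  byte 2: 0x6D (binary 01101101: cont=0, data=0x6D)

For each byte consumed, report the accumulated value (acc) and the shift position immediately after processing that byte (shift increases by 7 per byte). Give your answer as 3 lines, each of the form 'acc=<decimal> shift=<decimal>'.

Answer: acc=8 shift=7
acc=4360 shift=14
acc=1790216 shift=21

Derivation:
byte 0=0x88: payload=0x08=8, contrib = 8<<0 = 8; acc -> 8, shift -> 7
byte 1=0xA2: payload=0x22=34, contrib = 34<<7 = 4352; acc -> 4360, shift -> 14
byte 2=0x6D: payload=0x6D=109, contrib = 109<<14 = 1785856; acc -> 1790216, shift -> 21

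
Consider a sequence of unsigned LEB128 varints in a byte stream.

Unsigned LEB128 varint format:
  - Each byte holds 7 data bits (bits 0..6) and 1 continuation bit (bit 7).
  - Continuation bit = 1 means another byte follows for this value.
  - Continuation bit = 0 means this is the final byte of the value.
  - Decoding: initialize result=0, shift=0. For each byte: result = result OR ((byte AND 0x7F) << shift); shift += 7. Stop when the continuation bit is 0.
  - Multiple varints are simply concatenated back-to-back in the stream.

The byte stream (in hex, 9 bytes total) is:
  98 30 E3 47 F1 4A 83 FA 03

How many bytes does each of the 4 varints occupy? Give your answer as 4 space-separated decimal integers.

Answer: 2 2 2 3

Derivation:
  byte[0]=0x98 cont=1 payload=0x18=24: acc |= 24<<0 -> acc=24 shift=7
  byte[1]=0x30 cont=0 payload=0x30=48: acc |= 48<<7 -> acc=6168 shift=14 [end]
Varint 1: bytes[0:2] = 98 30 -> value 6168 (2 byte(s))
  byte[2]=0xE3 cont=1 payload=0x63=99: acc |= 99<<0 -> acc=99 shift=7
  byte[3]=0x47 cont=0 payload=0x47=71: acc |= 71<<7 -> acc=9187 shift=14 [end]
Varint 2: bytes[2:4] = E3 47 -> value 9187 (2 byte(s))
  byte[4]=0xF1 cont=1 payload=0x71=113: acc |= 113<<0 -> acc=113 shift=7
  byte[5]=0x4A cont=0 payload=0x4A=74: acc |= 74<<7 -> acc=9585 shift=14 [end]
Varint 3: bytes[4:6] = F1 4A -> value 9585 (2 byte(s))
  byte[6]=0x83 cont=1 payload=0x03=3: acc |= 3<<0 -> acc=3 shift=7
  byte[7]=0xFA cont=1 payload=0x7A=122: acc |= 122<<7 -> acc=15619 shift=14
  byte[8]=0x03 cont=0 payload=0x03=3: acc |= 3<<14 -> acc=64771 shift=21 [end]
Varint 4: bytes[6:9] = 83 FA 03 -> value 64771 (3 byte(s))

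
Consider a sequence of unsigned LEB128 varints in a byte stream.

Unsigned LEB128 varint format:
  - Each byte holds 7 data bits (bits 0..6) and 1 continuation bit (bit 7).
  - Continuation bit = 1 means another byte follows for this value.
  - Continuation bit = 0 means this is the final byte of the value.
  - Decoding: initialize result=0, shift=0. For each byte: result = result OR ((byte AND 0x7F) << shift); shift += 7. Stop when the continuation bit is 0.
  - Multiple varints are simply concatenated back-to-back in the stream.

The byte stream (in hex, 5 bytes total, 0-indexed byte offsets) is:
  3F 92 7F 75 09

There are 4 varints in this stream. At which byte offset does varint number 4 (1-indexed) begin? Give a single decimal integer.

  byte[0]=0x3F cont=0 payload=0x3F=63: acc |= 63<<0 -> acc=63 shift=7 [end]
Varint 1: bytes[0:1] = 3F -> value 63 (1 byte(s))
  byte[1]=0x92 cont=1 payload=0x12=18: acc |= 18<<0 -> acc=18 shift=7
  byte[2]=0x7F cont=0 payload=0x7F=127: acc |= 127<<7 -> acc=16274 shift=14 [end]
Varint 2: bytes[1:3] = 92 7F -> value 16274 (2 byte(s))
  byte[3]=0x75 cont=0 payload=0x75=117: acc |= 117<<0 -> acc=117 shift=7 [end]
Varint 3: bytes[3:4] = 75 -> value 117 (1 byte(s))
  byte[4]=0x09 cont=0 payload=0x09=9: acc |= 9<<0 -> acc=9 shift=7 [end]
Varint 4: bytes[4:5] = 09 -> value 9 (1 byte(s))

Answer: 4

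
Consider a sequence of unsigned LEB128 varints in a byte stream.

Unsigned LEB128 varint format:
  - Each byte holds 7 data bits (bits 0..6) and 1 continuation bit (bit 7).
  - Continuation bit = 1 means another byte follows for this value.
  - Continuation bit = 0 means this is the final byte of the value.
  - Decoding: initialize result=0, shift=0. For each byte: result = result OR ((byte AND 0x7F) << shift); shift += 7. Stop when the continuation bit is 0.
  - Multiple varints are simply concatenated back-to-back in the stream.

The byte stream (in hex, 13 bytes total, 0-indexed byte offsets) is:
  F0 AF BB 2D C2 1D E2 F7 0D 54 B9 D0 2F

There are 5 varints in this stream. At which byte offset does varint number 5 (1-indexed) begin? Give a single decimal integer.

  byte[0]=0xF0 cont=1 payload=0x70=112: acc |= 112<<0 -> acc=112 shift=7
  byte[1]=0xAF cont=1 payload=0x2F=47: acc |= 47<<7 -> acc=6128 shift=14
  byte[2]=0xBB cont=1 payload=0x3B=59: acc |= 59<<14 -> acc=972784 shift=21
  byte[3]=0x2D cont=0 payload=0x2D=45: acc |= 45<<21 -> acc=95344624 shift=28 [end]
Varint 1: bytes[0:4] = F0 AF BB 2D -> value 95344624 (4 byte(s))
  byte[4]=0xC2 cont=1 payload=0x42=66: acc |= 66<<0 -> acc=66 shift=7
  byte[5]=0x1D cont=0 payload=0x1D=29: acc |= 29<<7 -> acc=3778 shift=14 [end]
Varint 2: bytes[4:6] = C2 1D -> value 3778 (2 byte(s))
  byte[6]=0xE2 cont=1 payload=0x62=98: acc |= 98<<0 -> acc=98 shift=7
  byte[7]=0xF7 cont=1 payload=0x77=119: acc |= 119<<7 -> acc=15330 shift=14
  byte[8]=0x0D cont=0 payload=0x0D=13: acc |= 13<<14 -> acc=228322 shift=21 [end]
Varint 3: bytes[6:9] = E2 F7 0D -> value 228322 (3 byte(s))
  byte[9]=0x54 cont=0 payload=0x54=84: acc |= 84<<0 -> acc=84 shift=7 [end]
Varint 4: bytes[9:10] = 54 -> value 84 (1 byte(s))
  byte[10]=0xB9 cont=1 payload=0x39=57: acc |= 57<<0 -> acc=57 shift=7
  byte[11]=0xD0 cont=1 payload=0x50=80: acc |= 80<<7 -> acc=10297 shift=14
  byte[12]=0x2F cont=0 payload=0x2F=47: acc |= 47<<14 -> acc=780345 shift=21 [end]
Varint 5: bytes[10:13] = B9 D0 2F -> value 780345 (3 byte(s))

Answer: 10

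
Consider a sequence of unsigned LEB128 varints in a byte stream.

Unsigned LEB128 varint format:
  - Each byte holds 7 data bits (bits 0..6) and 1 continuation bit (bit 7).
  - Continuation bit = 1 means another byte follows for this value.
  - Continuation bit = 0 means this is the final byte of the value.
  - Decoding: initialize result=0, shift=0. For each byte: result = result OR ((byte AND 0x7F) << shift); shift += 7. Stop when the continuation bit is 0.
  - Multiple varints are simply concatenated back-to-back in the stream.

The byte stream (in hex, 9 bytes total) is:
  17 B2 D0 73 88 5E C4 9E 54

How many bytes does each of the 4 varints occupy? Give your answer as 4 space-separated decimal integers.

Answer: 1 3 2 3

Derivation:
  byte[0]=0x17 cont=0 payload=0x17=23: acc |= 23<<0 -> acc=23 shift=7 [end]
Varint 1: bytes[0:1] = 17 -> value 23 (1 byte(s))
  byte[1]=0xB2 cont=1 payload=0x32=50: acc |= 50<<0 -> acc=50 shift=7
  byte[2]=0xD0 cont=1 payload=0x50=80: acc |= 80<<7 -> acc=10290 shift=14
  byte[3]=0x73 cont=0 payload=0x73=115: acc |= 115<<14 -> acc=1894450 shift=21 [end]
Varint 2: bytes[1:4] = B2 D0 73 -> value 1894450 (3 byte(s))
  byte[4]=0x88 cont=1 payload=0x08=8: acc |= 8<<0 -> acc=8 shift=7
  byte[5]=0x5E cont=0 payload=0x5E=94: acc |= 94<<7 -> acc=12040 shift=14 [end]
Varint 3: bytes[4:6] = 88 5E -> value 12040 (2 byte(s))
  byte[6]=0xC4 cont=1 payload=0x44=68: acc |= 68<<0 -> acc=68 shift=7
  byte[7]=0x9E cont=1 payload=0x1E=30: acc |= 30<<7 -> acc=3908 shift=14
  byte[8]=0x54 cont=0 payload=0x54=84: acc |= 84<<14 -> acc=1380164 shift=21 [end]
Varint 4: bytes[6:9] = C4 9E 54 -> value 1380164 (3 byte(s))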